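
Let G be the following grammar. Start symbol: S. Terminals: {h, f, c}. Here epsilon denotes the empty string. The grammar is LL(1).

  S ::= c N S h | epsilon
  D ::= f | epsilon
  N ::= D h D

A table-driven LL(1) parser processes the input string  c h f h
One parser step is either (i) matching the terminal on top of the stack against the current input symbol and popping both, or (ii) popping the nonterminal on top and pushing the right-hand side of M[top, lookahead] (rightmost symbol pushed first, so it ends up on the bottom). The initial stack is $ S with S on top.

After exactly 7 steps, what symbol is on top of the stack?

step 1: stack=$ S  input=c h f h $  — expand S ::= c N S h
step 2: stack=$ h S N c  input=c h f h $  — match c
step 3: stack=$ h S N  input=h f h $  — expand N ::= D h D
step 4: stack=$ h S D h D  input=h f h $  — expand D ::= epsilon
step 5: stack=$ h S D h  input=h f h $  — match h
step 6: stack=$ h S D  input=f h $  — expand D ::= f
step 7: stack=$ h S f  input=f h $  — match f
Stack after step 7: $ h S (top = S).

S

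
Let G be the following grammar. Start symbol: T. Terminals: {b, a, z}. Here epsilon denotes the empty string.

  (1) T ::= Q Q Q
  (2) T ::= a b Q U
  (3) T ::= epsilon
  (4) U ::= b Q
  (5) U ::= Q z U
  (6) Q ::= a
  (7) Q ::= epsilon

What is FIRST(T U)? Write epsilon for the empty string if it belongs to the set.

FIRST(Q): from Q::=a we get {a}; from Q::=epsilon we get {epsilon}. So FIRST(Q) = {epsilon, a}.
FIRST(T): from T::=Q Q Q we get {epsilon, a}; from T::=a b Q U we get {a}; from T::=epsilon we get {epsilon}. So FIRST(T) = {epsilon, a}.
FIRST(U): from U::=b Q we get {b}; from U::=Q z U we get {a, z}. So FIRST(U) = {a, b, z}.
FIRST(T U): take FIRST of each symbol in turn, carrying on past any symbol whose FIRST contains epsilon; result {a, b, z}.

{a, b, z}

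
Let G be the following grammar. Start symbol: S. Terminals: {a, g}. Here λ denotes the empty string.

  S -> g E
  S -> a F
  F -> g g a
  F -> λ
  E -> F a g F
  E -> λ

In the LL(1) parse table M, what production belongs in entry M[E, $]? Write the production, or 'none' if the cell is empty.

FIRST(S): from S->g E we get {g}; from S->a F we get {a}. So FIRST(S) = {a, g}.
FIRST(F): from F->g g a we get {g}; from F->λ we get {λ}. So FIRST(F) = {λ, g}.
FIRST(E): from E->F a g F we get {a, g}; from E->λ we get {λ}. So FIRST(E) = {λ, a, g}.
FOLLOW(S) includes $ since S is the start symbol.
FOLLOW(S): S appears on no right-hand side. Thus FOLLOW(S) = {$}.
FOLLOW(E): in S->g E, the suffix after E is empty, so FOLLOW(E) ⊇ FOLLOW(S) = {$}. Thus FOLLOW(E) = {$}.
For E -> F a g F: FIRST(F a g F) = {a, g}, so it goes in M[E, t] for t ∈ {a, g}.
For E -> λ: FIRST(λ) = {λ}, so it goes in M[E, t] for t ∈ {}; since λ ∈ FIRST, also for every t ∈ FOLLOW(E) = {$}.

E -> λ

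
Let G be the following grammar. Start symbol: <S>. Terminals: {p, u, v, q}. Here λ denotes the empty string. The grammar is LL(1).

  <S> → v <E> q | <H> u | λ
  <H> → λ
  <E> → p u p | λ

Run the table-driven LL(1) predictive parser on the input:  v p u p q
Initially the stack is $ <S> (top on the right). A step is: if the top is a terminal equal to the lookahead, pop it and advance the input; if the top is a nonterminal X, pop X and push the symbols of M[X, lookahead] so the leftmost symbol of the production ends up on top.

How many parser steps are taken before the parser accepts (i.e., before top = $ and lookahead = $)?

step 1: stack=$ <S>  input=v p u p q $  — expand <S> → v <E> q
step 2: stack=$ q <E> v  input=v p u p q $  — match v
step 3: stack=$ q <E>  input=p u p q $  — expand <E> → p u p
step 4: stack=$ q p u p  input=p u p q $  — match p
step 5: stack=$ q p u  input=u p q $  — match u
step 6: stack=$ q p  input=p q $  — match p
step 7: stack=$ q  input=q $  — match q
Accept reached after 7 steps.

7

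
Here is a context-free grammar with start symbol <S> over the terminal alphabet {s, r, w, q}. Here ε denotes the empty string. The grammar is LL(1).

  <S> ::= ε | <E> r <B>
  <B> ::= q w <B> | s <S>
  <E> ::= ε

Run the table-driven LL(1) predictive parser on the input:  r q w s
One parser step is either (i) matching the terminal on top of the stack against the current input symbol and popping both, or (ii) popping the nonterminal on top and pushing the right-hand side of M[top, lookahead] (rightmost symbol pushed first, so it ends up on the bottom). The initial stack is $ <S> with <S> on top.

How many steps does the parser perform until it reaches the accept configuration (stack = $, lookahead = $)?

     Stack        Input      Action
  1  $ <S>        r q w s $  expand <S> ::= <E> r <B>
  2  $ <B> r <E>  r q w s $  expand <E> ::= ε
  3  $ <B> r      r q w s $  match r
  4  $ <B>        q w s $    expand <B> ::= q w <B>
  5  $ <B> w q    q w s $    match q
  6  $ <B> w      w s $      match w
  7  $ <B>        s $        expand <B> ::= s <S>
  8  $ <S> s      s $        match s
  9  $ <S>        $          expand <S> ::= ε
Accept reached after 9 steps.

9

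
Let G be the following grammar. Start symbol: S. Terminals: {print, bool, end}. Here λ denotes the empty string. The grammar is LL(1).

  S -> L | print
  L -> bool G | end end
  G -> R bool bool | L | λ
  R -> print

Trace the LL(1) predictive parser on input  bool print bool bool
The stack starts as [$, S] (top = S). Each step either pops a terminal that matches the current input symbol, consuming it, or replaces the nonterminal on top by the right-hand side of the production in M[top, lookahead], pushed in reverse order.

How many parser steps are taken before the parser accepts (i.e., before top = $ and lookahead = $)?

     Stack              Input                   Action
  1  $ S                bool print bool bool $  expand S -> L
  2  $ L                bool print bool bool $  expand L -> bool G
  3  $ G bool           bool print bool bool $  match bool
  4  $ G                print bool bool $       expand G -> R bool bool
  5  $ bool bool R      print bool bool $       expand R -> print
  6  $ bool bool print  print bool bool $       match print
  7  $ bool bool        bool bool $             match bool
  8  $ bool             bool $                  match bool
Accept reached after 8 steps.

8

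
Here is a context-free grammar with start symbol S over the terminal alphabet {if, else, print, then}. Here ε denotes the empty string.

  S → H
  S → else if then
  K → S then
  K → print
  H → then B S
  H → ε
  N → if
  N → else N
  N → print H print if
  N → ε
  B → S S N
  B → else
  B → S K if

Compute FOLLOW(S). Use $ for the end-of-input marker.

FIRST(H) = {ε, then}
FIRST(N) = {ε, else, if, print}
FIRST(S) = {ε, else, then}  (via H)
FIRST(K) = {else, print, then}  (via S then)
FIRST(B) = {ε, else, if, print, then}  (via S S N, S K if)
FOLLOW(S) includes $ since S is the start symbol.
FOLLOW(K): in B→S K if, K is followed by if with FIRST {if}. Thus FOLLOW(K) = {if}.
FOLLOW(S): in K→S then, S is followed by then with FIRST {then}; in H→then B S, the suffix after S is empty, so FOLLOW(S) ⊇ FOLLOW(H) = {$, else, if, print, then}; in B→S S N (occurrence 1), S is followed by S N with FIRST {ε, else, if, print, then}; in B→S S N (occurrence 1), the suffix after S is nullable, so FOLLOW(S) ⊇ FOLLOW(B) = {$, else, if, print, then}; in B→S S N (occurrence 2), S is followed by N with FIRST {ε, else, if, print}; in B→S S N (occurrence 2), the suffix after S is nullable, so FOLLOW(S) ⊇ FOLLOW(B) = {$, else, if, print, then}; in B→S K if, S is followed by K if with FIRST {else, print, then}. Thus FOLLOW(S) = {$, else, if, print, then}.
FOLLOW(H): in S→H, the suffix after H is empty, so FOLLOW(H) ⊇ FOLLOW(S) = {$, else, if, print, then}; in N→print H print if, H is followed by print if with FIRST {print}. Thus FOLLOW(H) = {$, else, if, print, then}.
FOLLOW(B): in H→then B S, B is followed by S with FIRST {ε, else, then}; in H→then B S, the suffix after B is nullable, so FOLLOW(B) ⊇ FOLLOW(H) = {$, else, if, print, then}. Thus FOLLOW(B) = {$, else, if, print, then}.
FOLLOW(N): in N→else N, the suffix after N is empty (adds nothing new); in B→S S N, the suffix after N is empty, so FOLLOW(N) ⊇ FOLLOW(B) = {$, else, if, print, then}. Thus FOLLOW(N) = {$, else, if, print, then}.

{$, else, if, print, then}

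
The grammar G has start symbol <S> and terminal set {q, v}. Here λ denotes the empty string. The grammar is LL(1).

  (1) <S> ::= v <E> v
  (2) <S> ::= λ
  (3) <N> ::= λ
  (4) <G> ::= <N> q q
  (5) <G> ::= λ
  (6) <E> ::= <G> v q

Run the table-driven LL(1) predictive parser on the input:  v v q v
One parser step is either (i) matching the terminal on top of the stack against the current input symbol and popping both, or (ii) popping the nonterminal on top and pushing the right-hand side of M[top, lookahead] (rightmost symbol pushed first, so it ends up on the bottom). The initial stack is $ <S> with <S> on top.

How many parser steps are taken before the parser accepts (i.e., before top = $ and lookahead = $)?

     Stack        Input      Action
  1  $ <S>        v v q v $  expand <S> ::= v <E> v
  2  $ v <E> v    v v q v $  match v
  3  $ v <E>      v q v $    expand <E> ::= <G> v q
  4  $ v q v <G>  v q v $    expand <G> ::= λ
  5  $ v q v      v q v $    match v
  6  $ v q        q v $      match q
  7  $ v          v $        match v
Accept reached after 7 steps.

7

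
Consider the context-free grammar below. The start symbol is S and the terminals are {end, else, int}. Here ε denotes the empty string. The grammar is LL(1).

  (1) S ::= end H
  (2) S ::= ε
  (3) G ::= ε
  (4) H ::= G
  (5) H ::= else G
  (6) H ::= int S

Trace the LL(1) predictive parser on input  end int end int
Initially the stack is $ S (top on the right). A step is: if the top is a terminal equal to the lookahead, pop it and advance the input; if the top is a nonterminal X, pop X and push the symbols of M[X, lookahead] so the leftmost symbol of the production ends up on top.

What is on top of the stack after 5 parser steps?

end

     Stack    Input              Action
  1  $ S      end int end int $  expand S ::= end H
  2  $ H end  end int end int $  match end
  3  $ H      int end int $      expand H ::= int S
  4  $ S int  int end int $      match int
  5  $ S      end int $          expand S ::= end H
Stack after step 5: $ H end (top = end).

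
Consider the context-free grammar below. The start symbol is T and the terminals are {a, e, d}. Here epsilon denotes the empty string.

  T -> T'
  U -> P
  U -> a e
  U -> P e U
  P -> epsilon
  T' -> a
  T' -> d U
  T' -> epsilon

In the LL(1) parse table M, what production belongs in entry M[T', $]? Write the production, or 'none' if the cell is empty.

FIRST(P) = {epsilon}
FIRST(T') = {epsilon, a, d}
FIRST(T) = {epsilon, a, d}  (via T')
FIRST(U) = {epsilon, a, e}  (via P, P e U)
FOLLOW(T) includes $ since T is the start symbol.
FOLLOW(T): T appears on no right-hand side. Thus FOLLOW(T) = {$}.
FOLLOW(T'): in T->T', the suffix after T' is empty, so FOLLOW(T') ⊇ FOLLOW(T) = {$}. Thus FOLLOW(T') = {$}.
For T' -> a: FIRST(a) = {a}, so it goes in M[T', t] for t ∈ {a}.
For T' -> d U: FIRST(d U) = {d}, so it goes in M[T', t] for t ∈ {d}.
For T' -> epsilon: FIRST(epsilon) = {epsilon}, so it goes in M[T', t] for t ∈ {}; since epsilon ∈ FIRST, also for every t ∈ FOLLOW(T') = {$}.

T' -> epsilon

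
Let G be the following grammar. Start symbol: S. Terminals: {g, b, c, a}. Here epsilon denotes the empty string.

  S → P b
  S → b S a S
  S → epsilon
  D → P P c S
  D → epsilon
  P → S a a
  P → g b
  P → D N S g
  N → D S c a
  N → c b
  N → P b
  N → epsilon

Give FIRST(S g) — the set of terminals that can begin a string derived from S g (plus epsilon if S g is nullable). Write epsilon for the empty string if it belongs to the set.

FIRST(S) = {epsilon, a, b, c, g}  (via P b)
FIRST(D) = {epsilon, a, b, c, g}  (via P P c S)
FIRST(P) = {a, b, c, g}  (via S a a, D N S g)
FIRST(N) = {epsilon, a, b, c, g}  (via D S c a, P b)
FIRST(S g): take FIRST of each symbol in turn, carrying on past any symbol whose FIRST contains epsilon; result {a, b, c, g}.

{a, b, c, g}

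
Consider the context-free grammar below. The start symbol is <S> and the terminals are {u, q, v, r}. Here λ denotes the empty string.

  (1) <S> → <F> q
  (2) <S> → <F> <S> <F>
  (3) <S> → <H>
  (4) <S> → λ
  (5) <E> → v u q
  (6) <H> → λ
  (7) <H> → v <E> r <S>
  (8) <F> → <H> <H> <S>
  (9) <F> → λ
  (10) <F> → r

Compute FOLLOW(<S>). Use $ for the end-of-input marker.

{$, q, r, v}

FIRST(<E>) = {v}
FIRST(<H>) = {λ, v}
FIRST(<S>) = {λ, q, r, v}  (via <F> q, <F> <S> <F>, <H>)
FIRST(<F>) = {λ, q, r, v}  (via <H> <H> <S>)
FOLLOW(<S>) includes $ since <S> is the start symbol.
FOLLOW(<E>): in <H>→v <E> r <S>, <E> is followed by r <S> with FIRST {r}. Thus FOLLOW(<E>) = {r}.
FOLLOW(<S>): in <S>→<F> <S> <F>, <S> is followed by <F> with FIRST {λ, q, r, v}; in <S>→<F> <S> <F>, the suffix after <S> is nullable (adds nothing new); in <H>→v <E> r <S>, the suffix after <S> is empty, so FOLLOW(<S>) ⊇ FOLLOW(<H>) = {$, q, r, v}; in <F>→<H> <H> <S>, the suffix after <S> is empty, so FOLLOW(<S>) ⊇ FOLLOW(<F>) = {$, q, r, v}. Thus FOLLOW(<S>) = {$, q, r, v}.
FOLLOW(<F>): in <S>→<F> q, <F> is followed by q with FIRST {q}; in <S>→<F> <S> <F> (occurrence 1), <F> is followed by <S> <F> with FIRST {λ, q, r, v}; in <S>→<F> <S> <F> (occurrence 1), the suffix after <F> is nullable, so FOLLOW(<F>) ⊇ FOLLOW(<S>) = {$, q, r, v}; in <S>→<F> <S> <F> (occurrence 2), the suffix after <F> is empty, so FOLLOW(<F>) ⊇ FOLLOW(<S>) = {$, q, r, v}. Thus FOLLOW(<F>) = {$, q, r, v}.
FOLLOW(<H>): in <S>→<H>, the suffix after <H> is empty, so FOLLOW(<H>) ⊇ FOLLOW(<S>) = {$, q, r, v}; in <F>→<H> <H> <S> (occurrence 1), <H> is followed by <H> <S> with FIRST {λ, q, r, v}; in <F>→<H> <H> <S> (occurrence 1), the suffix after <H> is nullable, so FOLLOW(<H>) ⊇ FOLLOW(<F>) = {$, q, r, v}; in <F>→<H> <H> <S> (occurrence 2), <H> is followed by <S> with FIRST {λ, q, r, v}; in <F>→<H> <H> <S> (occurrence 2), the suffix after <H> is nullable, so FOLLOW(<H>) ⊇ FOLLOW(<F>) = {$, q, r, v}. Thus FOLLOW(<H>) = {$, q, r, v}.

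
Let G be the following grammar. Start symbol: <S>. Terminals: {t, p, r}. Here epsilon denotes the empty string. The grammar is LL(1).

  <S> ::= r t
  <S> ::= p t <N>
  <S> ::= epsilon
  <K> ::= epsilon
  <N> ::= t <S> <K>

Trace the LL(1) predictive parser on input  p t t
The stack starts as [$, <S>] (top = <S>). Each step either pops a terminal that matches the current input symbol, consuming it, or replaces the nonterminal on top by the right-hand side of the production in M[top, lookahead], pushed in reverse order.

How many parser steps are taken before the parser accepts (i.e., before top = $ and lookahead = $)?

7

     Stack        Input    Action
  1  $ <S>        p t t $  expand <S> ::= p t <N>
  2  $ <N> t p    p t t $  match p
  3  $ <N> t      t t $    match t
  4  $ <N>        t $      expand <N> ::= t <S> <K>
  5  $ <K> <S> t  t $      match t
  6  $ <K> <S>    $        expand <S> ::= epsilon
  7  $ <K>        $        expand <K> ::= epsilon
Accept reached after 7 steps.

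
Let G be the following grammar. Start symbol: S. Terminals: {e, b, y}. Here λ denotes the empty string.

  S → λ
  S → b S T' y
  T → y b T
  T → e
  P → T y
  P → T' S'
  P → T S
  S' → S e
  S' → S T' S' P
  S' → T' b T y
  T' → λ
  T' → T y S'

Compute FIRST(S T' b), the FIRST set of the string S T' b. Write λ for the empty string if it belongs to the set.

FIRST(S): from S→λ we get {λ}; from S→b S T' y we get {b}. So FIRST(S) = {λ, b}.
FIRST(T): from T→y b T we get {y}; from T→e we get {e}. So FIRST(T) = {e, y}.
FIRST(T'): from T'→λ we get {λ}; from T'→T y S' we get {e, y}. So FIRST(T') = {λ, e, y}.
FIRST(S'): from S'→S e we get {b, e}; from S'→S T' S' P we get {b, e, y}; from S'→T' b T y we get {b, e, y}. So FIRST(S') = {b, e, y}.
FIRST(P): from P→T y we get {e, y}; from P→T' S' we get {b, e, y}; from P→T S we get {e, y}. So FIRST(P) = {b, e, y}.
FIRST(S T' b): take FIRST of each symbol in turn, carrying on past any symbol whose FIRST contains λ; result {b, e, y}.

{b, e, y}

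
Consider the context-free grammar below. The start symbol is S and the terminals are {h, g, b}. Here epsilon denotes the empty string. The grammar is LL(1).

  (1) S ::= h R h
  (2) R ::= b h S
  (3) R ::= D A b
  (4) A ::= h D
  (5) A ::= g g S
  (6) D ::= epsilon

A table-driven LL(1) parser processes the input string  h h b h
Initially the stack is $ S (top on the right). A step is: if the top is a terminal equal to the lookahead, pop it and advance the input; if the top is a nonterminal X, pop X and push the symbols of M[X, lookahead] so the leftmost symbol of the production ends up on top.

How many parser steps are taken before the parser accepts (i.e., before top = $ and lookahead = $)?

step 1: stack=$ S  input=h h b h $  — expand S ::= h R h
step 2: stack=$ h R h  input=h h b h $  — match h
step 3: stack=$ h R  input=h b h $  — expand R ::= D A b
step 4: stack=$ h b A D  input=h b h $  — expand D ::= epsilon
step 5: stack=$ h b A  input=h b h $  — expand A ::= h D
step 6: stack=$ h b D h  input=h b h $  — match h
step 7: stack=$ h b D  input=b h $  — expand D ::= epsilon
step 8: stack=$ h b  input=b h $  — match b
step 9: stack=$ h  input=h $  — match h
Accept reached after 9 steps.

9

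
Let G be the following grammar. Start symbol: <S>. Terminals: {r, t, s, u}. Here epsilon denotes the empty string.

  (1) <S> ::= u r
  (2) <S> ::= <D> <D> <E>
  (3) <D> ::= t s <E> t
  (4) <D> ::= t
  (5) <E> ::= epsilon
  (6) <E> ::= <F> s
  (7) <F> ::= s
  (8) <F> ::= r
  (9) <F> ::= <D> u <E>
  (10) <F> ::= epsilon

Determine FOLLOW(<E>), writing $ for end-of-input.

{$, s, t}

FIRST(<D>) = {t}
FIRST(<S>) = {t, u}  (via <D> <D> <E>)
FIRST(<F>) = {epsilon, r, s, t}  (via <D> u <E>)
FIRST(<E>) = {epsilon, r, s, t}  (via <F> s)
FOLLOW(<S>) includes $ since <S> is the start symbol.
FOLLOW(<S>): <S> appears on no right-hand side. Thus FOLLOW(<S>) = {$}.
FOLLOW(<D>): in <S>::=<D> <D> <E> (occurrence 1), <D> is followed by <D> <E> with FIRST {t}; in <S>::=<D> <D> <E> (occurrence 2), <D> is followed by <E> with FIRST {epsilon, r, s, t}; in <S>::=<D> <D> <E> (occurrence 2), the suffix after <D> is nullable, so FOLLOW(<D>) ⊇ FOLLOW(<S>) = {$}; in <F>::=<D> u <E>, <D> is followed by u <E> with FIRST {u}. Thus FOLLOW(<D>) = {$, r, s, t, u}.
FOLLOW(<F>): in <E>::=<F> s, <F> is followed by s with FIRST {s}. Thus FOLLOW(<F>) = {s}.
FOLLOW(<E>): in <S>::=<D> <D> <E>, the suffix after <E> is empty, so FOLLOW(<E>) ⊇ FOLLOW(<S>) = {$}; in <D>::=t s <E> t, <E> is followed by t with FIRST {t}; in <F>::=<D> u <E>, the suffix after <E> is empty, so FOLLOW(<E>) ⊇ FOLLOW(<F>) = {s}. Thus FOLLOW(<E>) = {$, s, t}.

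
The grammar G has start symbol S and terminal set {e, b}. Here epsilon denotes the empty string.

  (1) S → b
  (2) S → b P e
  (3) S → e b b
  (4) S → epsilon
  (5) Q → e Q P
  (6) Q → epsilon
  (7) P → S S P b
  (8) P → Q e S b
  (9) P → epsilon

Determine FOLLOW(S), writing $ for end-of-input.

FIRST(S) = {epsilon, b, e}
FIRST(Q) = {epsilon, e}
FIRST(P) = {epsilon, b, e}  (via S S P b, Q e S b)
FOLLOW(S) includes $ since S is the start symbol.
FOLLOW(S): in P→S S P b (occurrence 1), S is followed by S P b with FIRST {b, e}; in P→S S P b (occurrence 2), S is followed by P b with FIRST {b, e}; in P→Q e S b, S is followed by b with FIRST {b}. Thus FOLLOW(S) = {$, b, e}.
FOLLOW(Q): in Q→e Q P, Q is followed by P with FIRST {epsilon, b, e}; in Q→e Q P, the suffix after Q is nullable (adds nothing new); in P→Q e S b, Q is followed by e S b with FIRST {e}. Thus FOLLOW(Q) = {b, e}.
FOLLOW(P): in S→b P e, P is followed by e with FIRST {e}; in Q→e Q P, the suffix after P is empty, so FOLLOW(P) ⊇ FOLLOW(Q) = {b, e}; in P→S S P b, P is followed by b with FIRST {b}. Thus FOLLOW(P) = {b, e}.

{$, b, e}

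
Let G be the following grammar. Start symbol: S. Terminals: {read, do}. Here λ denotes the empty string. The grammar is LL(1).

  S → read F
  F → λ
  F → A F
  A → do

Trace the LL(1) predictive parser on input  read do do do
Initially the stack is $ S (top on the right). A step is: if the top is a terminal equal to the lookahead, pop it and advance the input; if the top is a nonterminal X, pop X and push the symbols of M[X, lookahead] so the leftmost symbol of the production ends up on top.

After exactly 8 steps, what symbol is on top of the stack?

step 1: stack=$ S  input=read do do do $  — expand S → read F
step 2: stack=$ F read  input=read do do do $  — match read
step 3: stack=$ F  input=do do do $  — expand F → A F
step 4: stack=$ F A  input=do do do $  — expand A → do
step 5: stack=$ F do  input=do do do $  — match do
step 6: stack=$ F  input=do do $  — expand F → A F
step 7: stack=$ F A  input=do do $  — expand A → do
step 8: stack=$ F do  input=do do $  — match do
Stack after step 8: $ F (top = F).

F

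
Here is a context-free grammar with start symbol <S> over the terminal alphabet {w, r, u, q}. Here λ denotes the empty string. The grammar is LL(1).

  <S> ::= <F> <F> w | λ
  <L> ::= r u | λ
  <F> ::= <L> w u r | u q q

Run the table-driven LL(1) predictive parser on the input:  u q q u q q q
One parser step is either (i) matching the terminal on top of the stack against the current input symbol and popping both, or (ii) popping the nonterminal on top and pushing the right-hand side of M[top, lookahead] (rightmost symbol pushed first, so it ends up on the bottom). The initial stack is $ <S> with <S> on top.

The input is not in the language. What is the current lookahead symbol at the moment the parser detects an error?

      Stack          Input            Action
   1  $ <S>          u q q u q q q $  expand <S> ::= <F> <F> w
   2  $ w <F> <F>    u q q u q q q $  expand <F> ::= u q q
   3  $ w <F> q q u  u q q u q q q $  match u
   4  $ w <F> q q    q q u q q q $    match q
   5  $ w <F> q      q u q q q $      match q
   6  $ w <F>        u q q q $        expand <F> ::= u q q
   7  $ w q q u      u q q q $        match u
   8  $ w q q        q q q $          match q
   9  $ w q          q q $            match q
  10  $ w            q $              error: top is terminal w but lookahead is q

q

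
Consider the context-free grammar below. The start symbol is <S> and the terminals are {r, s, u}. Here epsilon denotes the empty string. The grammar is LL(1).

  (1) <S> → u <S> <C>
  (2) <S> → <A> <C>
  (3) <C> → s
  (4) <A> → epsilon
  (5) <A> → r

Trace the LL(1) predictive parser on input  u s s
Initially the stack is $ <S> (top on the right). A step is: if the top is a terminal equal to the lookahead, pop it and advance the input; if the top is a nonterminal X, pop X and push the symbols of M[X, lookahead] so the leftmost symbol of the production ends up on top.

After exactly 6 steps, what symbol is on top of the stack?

<C>

step 1: stack=$ <S>  input=u s s $  — expand <S> → u <S> <C>
step 2: stack=$ <C> <S> u  input=u s s $  — match u
step 3: stack=$ <C> <S>  input=s s $  — expand <S> → <A> <C>
step 4: stack=$ <C> <C> <A>  input=s s $  — expand <A> → epsilon
step 5: stack=$ <C> <C>  input=s s $  — expand <C> → s
step 6: stack=$ <C> s  input=s s $  — match s
Stack after step 6: $ <C> (top = <C>).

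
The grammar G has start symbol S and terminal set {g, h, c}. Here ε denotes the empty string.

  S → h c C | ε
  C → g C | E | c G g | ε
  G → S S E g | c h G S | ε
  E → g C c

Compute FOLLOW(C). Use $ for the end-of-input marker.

{$, c, g, h}

FIRST(S): from S→h c C we get {h}; from S→ε we get {ε}. So FIRST(S) = {ε, h}.
FIRST(E): from E→g C c we get {g}. So FIRST(E) = {g}.
FIRST(C): from C→g C we get {g}; from C→E we get {g}; from C→c G g we get {c}; from C→ε we get {ε}. So FIRST(C) = {ε, c, g}.
FIRST(G): from G→S S E g we get {g, h}; from G→c h G S we get {c}; from G→ε we get {ε}. So FIRST(G) = {ε, c, g, h}.
FOLLOW(S) includes $ since S is the start symbol.
FOLLOW(G): in C→c G g, G is followed by g with FIRST {g}; in G→c h G S, G is followed by S with FIRST {ε, h}; in G→c h G S, the suffix after G is nullable (adds nothing new). Thus FOLLOW(G) = {g, h}.
FOLLOW(S): in G→S S E g (occurrence 1), S is followed by S E g with FIRST {g, h}; in G→S S E g (occurrence 2), S is followed by E g with FIRST {g}; in G→c h G S, the suffix after S is empty, so FOLLOW(S) ⊇ FOLLOW(G) = {g, h}. Thus FOLLOW(S) = {$, g, h}.
FOLLOW(C): in S→h c C, the suffix after C is empty, so FOLLOW(C) ⊇ FOLLOW(S) = {$, g, h}; in C→g C, the suffix after C is empty (adds nothing new); in E→g C c, C is followed by c with FIRST {c}. Thus FOLLOW(C) = {$, c, g, h}.
FOLLOW(E): in C→E, the suffix after E is empty, so FOLLOW(E) ⊇ FOLLOW(C) = {$, c, g, h}; in G→S S E g, E is followed by g with FIRST {g}. Thus FOLLOW(E) = {$, c, g, h}.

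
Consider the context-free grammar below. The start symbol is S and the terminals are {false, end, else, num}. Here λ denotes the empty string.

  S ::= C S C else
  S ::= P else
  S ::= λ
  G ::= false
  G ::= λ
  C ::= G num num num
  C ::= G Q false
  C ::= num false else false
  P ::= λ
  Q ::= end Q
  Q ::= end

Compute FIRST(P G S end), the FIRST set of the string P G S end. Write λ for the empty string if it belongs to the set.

FIRST(G): from G::=false we get {false}; from G::=λ we get {λ}. So FIRST(G) = {λ, false}.
FIRST(P): from P::=λ we get {λ}. So FIRST(P) = {λ}.
FIRST(Q): from Q::=end Q we get {end}; from Q::=end we get {end}. So FIRST(Q) = {end}.
FIRST(C): from C::=G num num num we get {false, num}; from C::=G Q false we get {end, false}; from C::=num false else false we get {num}. So FIRST(C) = {end, false, num}.
FIRST(S): from S::=C S C else we get {end, false, num}; from S::=P else we get {else}; from S::=λ we get {λ}. So FIRST(S) = {λ, else, end, false, num}.
FIRST(P G S end): take FIRST of each symbol in turn, carrying on past any symbol whose FIRST contains λ; result {else, end, false, num}.

{else, end, false, num}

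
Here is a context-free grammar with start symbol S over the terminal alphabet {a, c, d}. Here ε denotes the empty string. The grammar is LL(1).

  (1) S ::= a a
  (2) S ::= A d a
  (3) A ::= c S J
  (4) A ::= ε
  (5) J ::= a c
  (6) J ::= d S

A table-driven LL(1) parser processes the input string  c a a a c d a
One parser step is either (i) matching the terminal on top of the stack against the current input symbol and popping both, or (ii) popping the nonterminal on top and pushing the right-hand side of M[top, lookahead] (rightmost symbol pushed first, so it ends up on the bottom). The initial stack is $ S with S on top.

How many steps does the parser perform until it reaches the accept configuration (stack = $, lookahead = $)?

      Stack        Input            Action
   1  $ S          c a a a c d a $  expand S ::= A d a
   2  $ a d A      c a a a c d a $  expand A ::= c S J
   3  $ a d J S c  c a a a c d a $  match c
   4  $ a d J S    a a a c d a $    expand S ::= a a
   5  $ a d J a a  a a a c d a $    match a
   6  $ a d J a    a a c d a $      match a
   7  $ a d J      a c d a $        expand J ::= a c
   8  $ a d c a    a c d a $        match a
   9  $ a d c      c d a $          match c
  10  $ a d        d a $            match d
  11  $ a          a $              match a
Accept reached after 11 steps.

11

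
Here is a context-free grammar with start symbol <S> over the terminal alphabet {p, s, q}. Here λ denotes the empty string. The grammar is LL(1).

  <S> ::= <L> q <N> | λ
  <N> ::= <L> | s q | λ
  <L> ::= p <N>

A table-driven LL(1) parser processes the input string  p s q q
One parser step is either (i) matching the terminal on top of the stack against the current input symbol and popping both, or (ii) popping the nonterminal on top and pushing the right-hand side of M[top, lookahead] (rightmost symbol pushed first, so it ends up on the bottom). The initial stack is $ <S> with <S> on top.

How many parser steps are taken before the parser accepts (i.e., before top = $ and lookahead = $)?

step 1: stack=$ <S>  input=p s q q $  — expand <S> ::= <L> q <N>
step 2: stack=$ <N> q <L>  input=p s q q $  — expand <L> ::= p <N>
step 3: stack=$ <N> q <N> p  input=p s q q $  — match p
step 4: stack=$ <N> q <N>  input=s q q $  — expand <N> ::= s q
step 5: stack=$ <N> q q s  input=s q q $  — match s
step 6: stack=$ <N> q q  input=q q $  — match q
step 7: stack=$ <N> q  input=q $  — match q
step 8: stack=$ <N>  input=$  — expand <N> ::= λ
Accept reached after 8 steps.

8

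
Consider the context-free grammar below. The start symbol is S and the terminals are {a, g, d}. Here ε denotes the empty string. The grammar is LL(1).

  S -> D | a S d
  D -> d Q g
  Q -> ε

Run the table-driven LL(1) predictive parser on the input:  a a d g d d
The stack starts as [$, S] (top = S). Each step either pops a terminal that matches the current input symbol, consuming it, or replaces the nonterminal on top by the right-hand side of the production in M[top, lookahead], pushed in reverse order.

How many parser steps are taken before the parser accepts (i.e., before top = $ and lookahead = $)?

      Stack        Input          Action
   1  $ S          a a d g d d $  expand S -> a S d
   2  $ d S a      a a d g d d $  match a
   3  $ d S        a d g d d $    expand S -> a S d
   4  $ d d S a    a d g d d $    match a
   5  $ d d S      d g d d $      expand S -> D
   6  $ d d D      d g d d $      expand D -> d Q g
   7  $ d d g Q d  d g d d $      match d
   8  $ d d g Q    g d d $        expand Q -> ε
   9  $ d d g      g d d $        match g
  10  $ d d        d d $          match d
  11  $ d          d $            match d
Accept reached after 11 steps.

11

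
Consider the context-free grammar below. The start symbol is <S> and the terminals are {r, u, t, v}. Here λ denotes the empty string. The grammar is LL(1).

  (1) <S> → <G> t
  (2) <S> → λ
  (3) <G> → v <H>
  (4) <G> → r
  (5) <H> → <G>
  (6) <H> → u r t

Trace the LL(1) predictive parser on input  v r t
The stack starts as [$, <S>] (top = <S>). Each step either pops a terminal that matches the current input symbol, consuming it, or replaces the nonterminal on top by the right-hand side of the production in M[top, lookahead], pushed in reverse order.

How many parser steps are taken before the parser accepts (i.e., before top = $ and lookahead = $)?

7

step 1: stack=$ <S>  input=v r t $  — expand <S> → <G> t
step 2: stack=$ t <G>  input=v r t $  — expand <G> → v <H>
step 3: stack=$ t <H> v  input=v r t $  — match v
step 4: stack=$ t <H>  input=r t $  — expand <H> → <G>
step 5: stack=$ t <G>  input=r t $  — expand <G> → r
step 6: stack=$ t r  input=r t $  — match r
step 7: stack=$ t  input=t $  — match t
Accept reached after 7 steps.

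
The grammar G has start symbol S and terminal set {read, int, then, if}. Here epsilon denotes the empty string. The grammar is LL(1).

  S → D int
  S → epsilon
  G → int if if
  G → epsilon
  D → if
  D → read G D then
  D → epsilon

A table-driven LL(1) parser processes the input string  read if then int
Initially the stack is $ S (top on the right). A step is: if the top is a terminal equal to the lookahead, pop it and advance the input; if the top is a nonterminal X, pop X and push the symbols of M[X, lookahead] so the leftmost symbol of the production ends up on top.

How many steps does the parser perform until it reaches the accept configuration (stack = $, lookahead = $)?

     Stack                Input               Action
  1  $ S                  read if then int $  expand S → D int
  2  $ int D              read if then int $  expand D → read G D then
  3  $ int then D G read  read if then int $  match read
  4  $ int then D G       if then int $       expand G → epsilon
  5  $ int then D         if then int $       expand D → if
  6  $ int then if        if then int $       match if
  7  $ int then           then int $          match then
  8  $ int                int $               match int
Accept reached after 8 steps.

8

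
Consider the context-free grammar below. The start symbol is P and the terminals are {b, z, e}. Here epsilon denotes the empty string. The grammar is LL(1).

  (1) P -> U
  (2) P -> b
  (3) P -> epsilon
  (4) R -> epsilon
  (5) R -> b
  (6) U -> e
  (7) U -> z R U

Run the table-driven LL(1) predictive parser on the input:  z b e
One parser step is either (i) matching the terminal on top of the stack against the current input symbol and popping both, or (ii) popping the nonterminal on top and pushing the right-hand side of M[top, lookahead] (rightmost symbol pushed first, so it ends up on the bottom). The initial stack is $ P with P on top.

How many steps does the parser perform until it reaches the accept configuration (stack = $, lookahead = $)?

step 1: stack=$ P  input=z b e $  — expand P -> U
step 2: stack=$ U  input=z b e $  — expand U -> z R U
step 3: stack=$ U R z  input=z b e $  — match z
step 4: stack=$ U R  input=b e $  — expand R -> b
step 5: stack=$ U b  input=b e $  — match b
step 6: stack=$ U  input=e $  — expand U -> e
step 7: stack=$ e  input=e $  — match e
Accept reached after 7 steps.

7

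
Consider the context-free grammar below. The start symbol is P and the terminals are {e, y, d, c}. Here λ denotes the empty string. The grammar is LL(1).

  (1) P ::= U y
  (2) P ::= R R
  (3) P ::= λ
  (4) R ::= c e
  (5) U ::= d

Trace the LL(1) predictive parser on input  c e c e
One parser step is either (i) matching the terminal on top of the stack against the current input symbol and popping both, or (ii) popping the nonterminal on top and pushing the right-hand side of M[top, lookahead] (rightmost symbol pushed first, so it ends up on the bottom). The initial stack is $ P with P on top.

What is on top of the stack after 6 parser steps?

step 1: stack=$ P  input=c e c e $  — expand P ::= R R
step 2: stack=$ R R  input=c e c e $  — expand R ::= c e
step 3: stack=$ R e c  input=c e c e $  — match c
step 4: stack=$ R e  input=e c e $  — match e
step 5: stack=$ R  input=c e $  — expand R ::= c e
step 6: stack=$ e c  input=c e $  — match c
Stack after step 6: $ e (top = e).

e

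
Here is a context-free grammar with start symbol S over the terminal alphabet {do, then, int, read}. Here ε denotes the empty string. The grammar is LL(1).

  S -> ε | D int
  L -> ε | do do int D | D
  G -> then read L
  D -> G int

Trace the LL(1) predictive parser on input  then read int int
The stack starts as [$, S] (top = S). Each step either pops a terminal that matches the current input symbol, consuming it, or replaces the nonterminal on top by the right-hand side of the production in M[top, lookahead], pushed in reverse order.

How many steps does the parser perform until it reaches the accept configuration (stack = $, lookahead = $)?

step 1: stack=$ S  input=then read int int $  — expand S -> D int
step 2: stack=$ int D  input=then read int int $  — expand D -> G int
step 3: stack=$ int int G  input=then read int int $  — expand G -> then read L
step 4: stack=$ int int L read then  input=then read int int $  — match then
step 5: stack=$ int int L read  input=read int int $  — match read
step 6: stack=$ int int L  input=int int $  — expand L -> ε
step 7: stack=$ int int  input=int int $  — match int
step 8: stack=$ int  input=int $  — match int
Accept reached after 8 steps.

8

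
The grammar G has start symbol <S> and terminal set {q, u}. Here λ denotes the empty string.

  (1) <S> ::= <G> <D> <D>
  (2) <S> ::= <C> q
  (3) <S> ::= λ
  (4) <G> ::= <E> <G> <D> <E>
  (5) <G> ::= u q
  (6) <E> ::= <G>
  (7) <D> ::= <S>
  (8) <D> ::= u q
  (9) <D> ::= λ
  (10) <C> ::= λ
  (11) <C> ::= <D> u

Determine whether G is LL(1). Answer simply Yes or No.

No

FIRST(<S>) = {λ, q, u}
FIRST(<G>) = {u}
FIRST(<E>) = {u}
FIRST(<D>) = {λ, q, u}
FIRST(<C>) = {λ, q, u}
FOLLOW(<S>) = {$, q, u}
FOLLOW(<G>) = {$, q, u}
FOLLOW(<E>) = {$, q, u}
FOLLOW(<D>) = {$, q, u}
FOLLOW(<C>) = {q}
Cell M[<C>, q] receives both <C> ::= λ and <C> ::= <D> u — the grammar is not LL(1).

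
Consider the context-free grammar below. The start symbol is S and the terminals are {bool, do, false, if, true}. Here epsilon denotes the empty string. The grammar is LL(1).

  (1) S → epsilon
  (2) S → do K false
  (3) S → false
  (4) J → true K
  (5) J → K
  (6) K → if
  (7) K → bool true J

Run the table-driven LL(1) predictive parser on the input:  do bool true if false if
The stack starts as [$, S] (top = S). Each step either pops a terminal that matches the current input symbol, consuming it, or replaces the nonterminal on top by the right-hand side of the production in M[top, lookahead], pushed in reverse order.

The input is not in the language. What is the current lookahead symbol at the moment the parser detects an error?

      Stack                Input                       Action
   1  $ S                  do bool true if false if $  expand S → do K false
   2  $ false K do         do bool true if false if $  match do
   3  $ false K            bool true if false if $     expand K → bool true J
   4  $ false J true bool  bool true if false if $     match bool
   5  $ false J true       true if false if $          match true
   6  $ false J            if false if $               expand J → K
   7  $ false K            if false if $               expand K → if
   8  $ false if           if false if $               match if
   9  $ false              false if $                  match false
  10  $                    if $                        error: stack empty but input remains

if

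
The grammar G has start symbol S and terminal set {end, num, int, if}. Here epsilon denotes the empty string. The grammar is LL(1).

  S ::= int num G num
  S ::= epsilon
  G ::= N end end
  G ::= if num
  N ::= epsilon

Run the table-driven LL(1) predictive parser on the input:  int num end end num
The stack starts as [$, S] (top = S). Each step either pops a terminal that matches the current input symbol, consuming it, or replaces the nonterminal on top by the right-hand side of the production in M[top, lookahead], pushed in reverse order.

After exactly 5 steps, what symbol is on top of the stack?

end

step 1: stack=$ S  input=int num end end num $  — expand S ::= int num G num
step 2: stack=$ num G num int  input=int num end end num $  — match int
step 3: stack=$ num G num  input=num end end num $  — match num
step 4: stack=$ num G  input=end end num $  — expand G ::= N end end
step 5: stack=$ num end end N  input=end end num $  — expand N ::= epsilon
Stack after step 5: $ num end end (top = end).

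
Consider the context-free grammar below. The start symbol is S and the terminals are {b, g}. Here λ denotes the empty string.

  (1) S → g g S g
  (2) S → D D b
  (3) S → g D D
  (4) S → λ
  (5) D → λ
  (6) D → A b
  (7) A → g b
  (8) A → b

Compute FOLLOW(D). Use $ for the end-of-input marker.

FIRST(A): from A→g b we get {g}; from A→b we get {b}. So FIRST(A) = {b, g}.
FIRST(D): from D→λ we get {λ}; from D→A b we get {b, g}. So FIRST(D) = {λ, b, g}.
FIRST(S): from S→g g S g we get {g}; from S→D D b we get {b, g}; from S→g D D we get {g}; from S→λ we get {λ}. So FIRST(S) = {λ, b, g}.
FOLLOW(S) includes $ since S is the start symbol.
FOLLOW(S): in S→g g S g, S is followed by g with FIRST {g}. Thus FOLLOW(S) = {$, g}.
FOLLOW(D): in S→D D b (occurrence 1), D is followed by D b with FIRST {b, g}; in S→D D b (occurrence 2), D is followed by b with FIRST {b}; in S→g D D (occurrence 1), D is followed by D with FIRST {λ, b, g}; in S→g D D (occurrence 1), the suffix after D is nullable, so FOLLOW(D) ⊇ FOLLOW(S) = {$, g}; in S→g D D (occurrence 2), the suffix after D is empty, so FOLLOW(D) ⊇ FOLLOW(S) = {$, g}. Thus FOLLOW(D) = {$, b, g}.
FOLLOW(A): in D→A b, A is followed by b with FIRST {b}. Thus FOLLOW(A) = {b}.

{$, b, g}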